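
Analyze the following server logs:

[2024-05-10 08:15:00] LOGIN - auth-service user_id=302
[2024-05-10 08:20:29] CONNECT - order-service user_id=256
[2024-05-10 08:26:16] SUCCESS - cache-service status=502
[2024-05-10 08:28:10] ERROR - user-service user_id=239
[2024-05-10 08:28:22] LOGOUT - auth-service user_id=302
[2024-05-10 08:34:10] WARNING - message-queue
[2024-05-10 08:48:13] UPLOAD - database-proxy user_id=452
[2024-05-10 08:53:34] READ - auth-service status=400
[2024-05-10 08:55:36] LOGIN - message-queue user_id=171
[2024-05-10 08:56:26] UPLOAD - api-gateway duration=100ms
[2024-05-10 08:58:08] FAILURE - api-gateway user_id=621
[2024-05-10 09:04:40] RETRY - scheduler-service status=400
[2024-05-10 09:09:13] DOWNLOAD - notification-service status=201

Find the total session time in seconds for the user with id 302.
802

To calculate session duration:

1. Find LOGIN event for user_id=302: 2024-05-10 08:15:00
2. Find LOGOUT event for user_id=302: 2024-05-10 08:28:22
3. Session duration: 2024-05-10 08:28:22 - 2024-05-10 08:15:00 = 802 seconds (13 minutes)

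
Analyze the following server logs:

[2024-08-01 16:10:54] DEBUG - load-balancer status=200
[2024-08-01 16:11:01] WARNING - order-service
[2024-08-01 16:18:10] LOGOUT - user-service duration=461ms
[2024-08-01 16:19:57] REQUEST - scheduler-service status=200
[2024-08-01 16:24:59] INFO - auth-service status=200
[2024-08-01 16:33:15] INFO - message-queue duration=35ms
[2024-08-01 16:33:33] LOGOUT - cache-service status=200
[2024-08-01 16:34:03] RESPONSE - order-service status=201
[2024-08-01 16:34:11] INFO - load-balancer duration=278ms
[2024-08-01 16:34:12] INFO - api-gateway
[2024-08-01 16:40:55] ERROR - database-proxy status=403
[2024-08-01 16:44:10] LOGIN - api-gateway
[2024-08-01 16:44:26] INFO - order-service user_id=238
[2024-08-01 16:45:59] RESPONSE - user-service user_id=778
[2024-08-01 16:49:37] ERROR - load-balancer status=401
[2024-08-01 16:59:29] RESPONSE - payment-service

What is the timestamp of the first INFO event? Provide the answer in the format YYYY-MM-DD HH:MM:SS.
2024-08-01 16:24:59

To find the first event:

1. Filter for all INFO events
2. Sort by timestamp
3. Select the first one
4. Timestamp: 2024-08-01 16:24:59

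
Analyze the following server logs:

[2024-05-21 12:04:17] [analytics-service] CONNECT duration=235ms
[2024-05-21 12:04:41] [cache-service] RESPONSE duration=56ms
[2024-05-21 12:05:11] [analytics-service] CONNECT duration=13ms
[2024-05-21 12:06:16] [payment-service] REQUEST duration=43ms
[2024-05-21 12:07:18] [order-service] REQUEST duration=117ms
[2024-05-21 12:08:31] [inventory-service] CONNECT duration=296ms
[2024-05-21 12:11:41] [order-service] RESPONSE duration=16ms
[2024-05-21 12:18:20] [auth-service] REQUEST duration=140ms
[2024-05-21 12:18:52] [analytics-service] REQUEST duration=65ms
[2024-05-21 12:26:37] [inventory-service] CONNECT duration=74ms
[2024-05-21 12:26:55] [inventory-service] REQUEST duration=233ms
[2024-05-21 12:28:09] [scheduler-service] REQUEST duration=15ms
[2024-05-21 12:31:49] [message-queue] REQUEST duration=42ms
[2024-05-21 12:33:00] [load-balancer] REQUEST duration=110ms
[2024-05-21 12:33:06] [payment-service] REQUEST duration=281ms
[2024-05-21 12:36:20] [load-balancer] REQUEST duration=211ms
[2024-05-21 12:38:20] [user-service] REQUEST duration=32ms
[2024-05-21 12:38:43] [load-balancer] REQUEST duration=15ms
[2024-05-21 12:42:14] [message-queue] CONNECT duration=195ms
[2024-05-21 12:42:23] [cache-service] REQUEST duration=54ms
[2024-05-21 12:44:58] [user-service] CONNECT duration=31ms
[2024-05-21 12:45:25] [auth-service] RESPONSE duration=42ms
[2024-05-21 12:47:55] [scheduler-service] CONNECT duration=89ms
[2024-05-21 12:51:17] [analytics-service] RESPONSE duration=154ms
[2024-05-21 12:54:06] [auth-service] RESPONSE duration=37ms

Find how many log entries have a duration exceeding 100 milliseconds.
10

To count timeouts:

1. Threshold: 100ms
2. Extract duration from each log entry
3. Count entries where duration > 100
4. Timeout count: 10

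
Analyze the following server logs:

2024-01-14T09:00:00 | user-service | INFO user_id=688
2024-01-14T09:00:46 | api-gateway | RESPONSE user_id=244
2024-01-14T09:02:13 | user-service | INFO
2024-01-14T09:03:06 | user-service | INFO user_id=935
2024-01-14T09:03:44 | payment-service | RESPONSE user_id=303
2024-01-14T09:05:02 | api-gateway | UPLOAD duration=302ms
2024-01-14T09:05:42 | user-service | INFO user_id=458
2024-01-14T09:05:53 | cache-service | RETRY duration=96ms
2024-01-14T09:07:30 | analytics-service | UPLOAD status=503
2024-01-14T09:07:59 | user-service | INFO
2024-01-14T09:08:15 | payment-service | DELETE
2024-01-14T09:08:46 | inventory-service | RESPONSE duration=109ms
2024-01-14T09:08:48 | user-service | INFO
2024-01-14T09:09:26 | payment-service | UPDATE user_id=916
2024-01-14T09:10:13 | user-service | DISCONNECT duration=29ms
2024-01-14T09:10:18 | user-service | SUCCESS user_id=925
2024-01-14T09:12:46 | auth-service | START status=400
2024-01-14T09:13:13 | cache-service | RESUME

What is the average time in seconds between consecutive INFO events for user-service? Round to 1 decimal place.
105.6

To calculate average interval:

1. Find all INFO events for user-service in order
2. Calculate time gaps between consecutive events
3. Compute mean of gaps: 528 / 5 = 105.6 seconds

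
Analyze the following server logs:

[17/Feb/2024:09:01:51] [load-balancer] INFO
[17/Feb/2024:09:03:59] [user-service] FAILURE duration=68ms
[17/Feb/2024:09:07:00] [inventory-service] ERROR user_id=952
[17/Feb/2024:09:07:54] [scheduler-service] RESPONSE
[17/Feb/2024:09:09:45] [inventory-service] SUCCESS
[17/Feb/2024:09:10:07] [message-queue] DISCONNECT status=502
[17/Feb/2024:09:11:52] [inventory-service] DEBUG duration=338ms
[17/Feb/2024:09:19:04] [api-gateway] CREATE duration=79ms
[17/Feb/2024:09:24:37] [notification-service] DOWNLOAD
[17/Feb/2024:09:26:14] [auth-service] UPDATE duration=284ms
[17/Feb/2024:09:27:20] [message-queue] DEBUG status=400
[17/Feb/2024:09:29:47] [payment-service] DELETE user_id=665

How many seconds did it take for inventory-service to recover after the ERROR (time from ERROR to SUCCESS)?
165

To calculate recovery time:

1. Find ERROR event for inventory-service: 17/Feb/2024:09:07:00
2. Find next SUCCESS event for inventory-service: 17/Feb/2024:09:09:45
3. Recovery time: 17/Feb/2024:09:09:45 - 17/Feb/2024:09:07:00 = 165 seconds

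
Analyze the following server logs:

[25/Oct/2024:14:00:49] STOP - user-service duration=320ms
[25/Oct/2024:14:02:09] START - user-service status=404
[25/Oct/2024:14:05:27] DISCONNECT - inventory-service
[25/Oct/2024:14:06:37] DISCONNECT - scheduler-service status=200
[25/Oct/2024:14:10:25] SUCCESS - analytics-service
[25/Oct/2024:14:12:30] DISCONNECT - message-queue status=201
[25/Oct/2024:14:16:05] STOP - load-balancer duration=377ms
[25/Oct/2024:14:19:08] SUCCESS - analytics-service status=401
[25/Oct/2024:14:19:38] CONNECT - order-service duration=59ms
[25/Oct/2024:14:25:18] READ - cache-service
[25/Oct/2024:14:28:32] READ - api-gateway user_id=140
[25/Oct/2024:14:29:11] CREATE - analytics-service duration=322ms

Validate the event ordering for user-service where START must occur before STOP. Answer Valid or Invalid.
Invalid

To validate ordering:

1. Required order: START → STOP
2. Rule: START must occur before STOP
3. Check actual order of events for user-service
4. Result: Invalid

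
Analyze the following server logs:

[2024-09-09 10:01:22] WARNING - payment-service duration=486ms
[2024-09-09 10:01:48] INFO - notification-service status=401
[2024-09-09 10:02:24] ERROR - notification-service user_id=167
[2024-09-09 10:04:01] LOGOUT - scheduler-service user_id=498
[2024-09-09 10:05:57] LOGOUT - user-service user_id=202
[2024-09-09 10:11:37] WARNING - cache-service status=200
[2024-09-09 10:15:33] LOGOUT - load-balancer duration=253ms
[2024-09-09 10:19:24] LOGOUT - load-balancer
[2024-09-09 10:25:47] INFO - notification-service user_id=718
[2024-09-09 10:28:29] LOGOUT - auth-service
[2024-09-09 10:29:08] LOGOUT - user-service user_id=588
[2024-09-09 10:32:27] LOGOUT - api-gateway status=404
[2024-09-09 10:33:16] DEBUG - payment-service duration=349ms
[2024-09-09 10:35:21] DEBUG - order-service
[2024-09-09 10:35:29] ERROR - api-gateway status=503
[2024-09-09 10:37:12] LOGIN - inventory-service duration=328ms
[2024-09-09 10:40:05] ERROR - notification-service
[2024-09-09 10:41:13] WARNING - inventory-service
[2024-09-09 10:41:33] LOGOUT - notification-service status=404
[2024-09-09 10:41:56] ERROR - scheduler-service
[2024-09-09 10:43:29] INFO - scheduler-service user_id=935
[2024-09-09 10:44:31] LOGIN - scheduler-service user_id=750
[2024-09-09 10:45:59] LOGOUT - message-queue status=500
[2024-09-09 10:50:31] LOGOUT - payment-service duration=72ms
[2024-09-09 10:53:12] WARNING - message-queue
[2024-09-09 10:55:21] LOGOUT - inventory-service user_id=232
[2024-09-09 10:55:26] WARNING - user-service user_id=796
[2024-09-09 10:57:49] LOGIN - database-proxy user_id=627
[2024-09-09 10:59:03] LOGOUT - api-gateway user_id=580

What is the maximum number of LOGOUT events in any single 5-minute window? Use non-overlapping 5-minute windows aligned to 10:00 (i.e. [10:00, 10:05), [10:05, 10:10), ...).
2

To find the burst window:

1. Divide the log period into non-overlapping 5-minute windows starting at 10:00
2. Count LOGOUT events in each window
3. Find the window with maximum count
4. Maximum events in a window: 2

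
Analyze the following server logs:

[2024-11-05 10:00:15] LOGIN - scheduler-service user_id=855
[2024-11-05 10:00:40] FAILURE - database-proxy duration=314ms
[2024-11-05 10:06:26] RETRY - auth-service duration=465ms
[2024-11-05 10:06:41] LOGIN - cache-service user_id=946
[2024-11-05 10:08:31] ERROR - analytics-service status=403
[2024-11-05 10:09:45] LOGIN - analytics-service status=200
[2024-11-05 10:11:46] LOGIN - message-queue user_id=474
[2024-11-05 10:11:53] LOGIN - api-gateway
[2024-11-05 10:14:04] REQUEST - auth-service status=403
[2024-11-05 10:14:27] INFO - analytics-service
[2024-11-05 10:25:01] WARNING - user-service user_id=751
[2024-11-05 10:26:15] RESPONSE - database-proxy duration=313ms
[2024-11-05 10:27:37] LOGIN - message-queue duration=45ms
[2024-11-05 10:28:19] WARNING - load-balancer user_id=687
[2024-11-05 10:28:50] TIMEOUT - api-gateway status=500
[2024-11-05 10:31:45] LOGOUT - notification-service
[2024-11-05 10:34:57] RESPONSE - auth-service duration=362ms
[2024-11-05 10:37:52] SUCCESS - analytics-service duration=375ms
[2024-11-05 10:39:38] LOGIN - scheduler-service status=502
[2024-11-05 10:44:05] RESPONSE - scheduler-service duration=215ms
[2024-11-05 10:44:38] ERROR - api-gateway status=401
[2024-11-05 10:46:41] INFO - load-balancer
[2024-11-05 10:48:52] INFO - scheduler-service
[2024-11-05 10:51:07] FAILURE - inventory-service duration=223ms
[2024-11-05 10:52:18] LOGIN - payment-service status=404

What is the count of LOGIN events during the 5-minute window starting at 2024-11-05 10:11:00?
2

To count events in the time window:

1. Window boundaries: 2024-11-05 10:11:00 to 2024-11-05 10:16:00
2. Filter for LOGIN events within this window
3. Count matching events: 2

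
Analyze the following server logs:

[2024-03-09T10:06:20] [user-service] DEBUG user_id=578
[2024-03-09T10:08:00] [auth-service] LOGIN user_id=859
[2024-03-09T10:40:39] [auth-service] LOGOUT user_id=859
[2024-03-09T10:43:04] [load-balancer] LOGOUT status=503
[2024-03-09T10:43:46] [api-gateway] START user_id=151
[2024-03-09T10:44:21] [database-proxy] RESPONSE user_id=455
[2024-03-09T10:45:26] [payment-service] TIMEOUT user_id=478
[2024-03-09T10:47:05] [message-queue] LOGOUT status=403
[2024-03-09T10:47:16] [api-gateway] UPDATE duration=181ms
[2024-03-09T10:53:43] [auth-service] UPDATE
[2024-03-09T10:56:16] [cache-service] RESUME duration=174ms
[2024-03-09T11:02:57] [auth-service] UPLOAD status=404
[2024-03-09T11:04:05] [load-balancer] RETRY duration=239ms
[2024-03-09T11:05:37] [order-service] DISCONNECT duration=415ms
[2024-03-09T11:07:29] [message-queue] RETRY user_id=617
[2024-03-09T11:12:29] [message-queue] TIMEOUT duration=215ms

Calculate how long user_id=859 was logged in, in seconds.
1959

To calculate session duration:

1. Find LOGIN event for user_id=859: 2024-03-09T10:08:00
2. Find LOGOUT event for user_id=859: 2024-03-09T10:40:39
3. Session duration: 2024-03-09T10:40:39 - 2024-03-09T10:08:00 = 1959 seconds (32 minutes)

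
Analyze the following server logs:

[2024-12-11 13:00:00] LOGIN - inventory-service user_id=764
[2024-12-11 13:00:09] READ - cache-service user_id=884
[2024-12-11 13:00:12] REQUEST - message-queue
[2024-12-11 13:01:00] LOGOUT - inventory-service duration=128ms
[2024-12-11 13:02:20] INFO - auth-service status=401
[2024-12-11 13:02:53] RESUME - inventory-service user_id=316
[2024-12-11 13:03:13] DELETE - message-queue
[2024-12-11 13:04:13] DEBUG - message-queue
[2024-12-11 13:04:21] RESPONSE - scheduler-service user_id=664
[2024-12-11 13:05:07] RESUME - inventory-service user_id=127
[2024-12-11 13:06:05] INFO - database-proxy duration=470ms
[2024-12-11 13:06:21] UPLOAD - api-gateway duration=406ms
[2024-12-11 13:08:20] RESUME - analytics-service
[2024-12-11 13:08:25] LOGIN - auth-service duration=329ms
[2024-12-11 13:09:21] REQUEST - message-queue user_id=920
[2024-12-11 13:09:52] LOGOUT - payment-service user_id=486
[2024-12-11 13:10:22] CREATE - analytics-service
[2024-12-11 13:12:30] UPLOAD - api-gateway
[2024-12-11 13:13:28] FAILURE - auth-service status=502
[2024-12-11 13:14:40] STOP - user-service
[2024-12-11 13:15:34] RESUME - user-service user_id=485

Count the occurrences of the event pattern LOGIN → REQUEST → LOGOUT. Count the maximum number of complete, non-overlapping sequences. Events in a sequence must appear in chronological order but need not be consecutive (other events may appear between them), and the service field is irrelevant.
2

To count sequences:

1. Look for pattern: LOGIN → REQUEST → LOGOUT
2. Greedily scan the log in chronological order, matching each sequence element in turn (ignoring service)
3. Each time the full pattern completes, increment the count and restart matching from the next event
4. Complete non-overlapping sequences found: 2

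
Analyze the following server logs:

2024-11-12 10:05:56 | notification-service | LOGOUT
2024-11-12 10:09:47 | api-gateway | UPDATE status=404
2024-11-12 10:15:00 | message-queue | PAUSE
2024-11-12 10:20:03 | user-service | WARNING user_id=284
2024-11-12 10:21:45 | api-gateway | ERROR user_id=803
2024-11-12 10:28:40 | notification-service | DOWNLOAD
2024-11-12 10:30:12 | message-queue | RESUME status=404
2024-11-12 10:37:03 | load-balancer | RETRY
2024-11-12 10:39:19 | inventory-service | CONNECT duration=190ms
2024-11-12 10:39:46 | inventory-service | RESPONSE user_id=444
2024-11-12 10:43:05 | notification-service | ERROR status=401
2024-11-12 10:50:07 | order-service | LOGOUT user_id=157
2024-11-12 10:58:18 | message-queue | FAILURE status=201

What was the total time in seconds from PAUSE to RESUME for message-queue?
912

To calculate state duration:

1. Find PAUSE event for message-queue: 2024-11-12 10:15:00
2. Find RESUME event for message-queue: 2024-11-12 10:30:12
3. Calculate duration: 2024-11-12 10:30:12 - 2024-11-12 10:15:00 = 912 seconds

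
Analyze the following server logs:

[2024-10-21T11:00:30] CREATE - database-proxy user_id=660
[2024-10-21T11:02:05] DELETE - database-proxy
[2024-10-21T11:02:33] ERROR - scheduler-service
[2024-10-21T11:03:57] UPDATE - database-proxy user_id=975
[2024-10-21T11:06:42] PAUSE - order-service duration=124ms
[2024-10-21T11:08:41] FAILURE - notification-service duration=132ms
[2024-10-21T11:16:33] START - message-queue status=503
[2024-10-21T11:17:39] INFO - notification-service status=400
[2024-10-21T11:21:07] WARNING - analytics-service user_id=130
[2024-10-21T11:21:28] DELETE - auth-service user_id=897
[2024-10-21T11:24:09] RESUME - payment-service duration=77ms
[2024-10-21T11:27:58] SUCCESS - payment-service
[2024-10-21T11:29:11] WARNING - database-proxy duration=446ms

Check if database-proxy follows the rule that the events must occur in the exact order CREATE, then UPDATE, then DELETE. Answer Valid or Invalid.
Invalid

To validate ordering:

1. Required order: CREATE → UPDATE → DELETE
2. Rule: the events must occur in the exact order CREATE, then UPDATE, then DELETE
3. Check actual order of events for database-proxy
4. Result: Invalid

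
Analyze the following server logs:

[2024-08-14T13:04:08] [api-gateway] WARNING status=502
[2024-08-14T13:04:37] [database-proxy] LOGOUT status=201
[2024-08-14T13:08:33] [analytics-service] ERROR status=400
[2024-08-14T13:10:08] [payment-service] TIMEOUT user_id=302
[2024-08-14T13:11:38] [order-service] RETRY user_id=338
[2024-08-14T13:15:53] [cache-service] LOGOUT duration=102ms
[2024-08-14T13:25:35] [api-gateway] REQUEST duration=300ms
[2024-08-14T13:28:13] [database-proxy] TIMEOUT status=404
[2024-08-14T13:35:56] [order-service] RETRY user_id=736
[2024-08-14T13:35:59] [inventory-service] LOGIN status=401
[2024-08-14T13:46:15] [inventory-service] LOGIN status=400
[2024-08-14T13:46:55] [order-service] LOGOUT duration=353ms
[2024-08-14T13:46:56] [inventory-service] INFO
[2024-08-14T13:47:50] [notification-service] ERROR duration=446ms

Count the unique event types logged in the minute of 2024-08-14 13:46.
3

To count unique event types:

1. Filter events in the minute starting at 2024-08-14 13:46
2. Extract event types from matching entries
3. Count unique types: 3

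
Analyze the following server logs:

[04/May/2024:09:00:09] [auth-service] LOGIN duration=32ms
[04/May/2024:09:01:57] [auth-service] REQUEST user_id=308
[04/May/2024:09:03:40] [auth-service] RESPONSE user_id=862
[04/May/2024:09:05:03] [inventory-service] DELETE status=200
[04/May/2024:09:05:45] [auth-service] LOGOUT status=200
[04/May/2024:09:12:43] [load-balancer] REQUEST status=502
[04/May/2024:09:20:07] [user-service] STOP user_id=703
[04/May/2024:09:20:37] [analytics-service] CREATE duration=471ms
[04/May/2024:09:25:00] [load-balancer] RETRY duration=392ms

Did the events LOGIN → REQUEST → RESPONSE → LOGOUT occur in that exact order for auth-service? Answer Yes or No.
Yes

To verify sequence order:

1. Find all events in sequence LOGIN → REQUEST → RESPONSE → LOGOUT for auth-service
2. Extract their timestamps
3. Check if timestamps are in ascending order
4. Result: Yes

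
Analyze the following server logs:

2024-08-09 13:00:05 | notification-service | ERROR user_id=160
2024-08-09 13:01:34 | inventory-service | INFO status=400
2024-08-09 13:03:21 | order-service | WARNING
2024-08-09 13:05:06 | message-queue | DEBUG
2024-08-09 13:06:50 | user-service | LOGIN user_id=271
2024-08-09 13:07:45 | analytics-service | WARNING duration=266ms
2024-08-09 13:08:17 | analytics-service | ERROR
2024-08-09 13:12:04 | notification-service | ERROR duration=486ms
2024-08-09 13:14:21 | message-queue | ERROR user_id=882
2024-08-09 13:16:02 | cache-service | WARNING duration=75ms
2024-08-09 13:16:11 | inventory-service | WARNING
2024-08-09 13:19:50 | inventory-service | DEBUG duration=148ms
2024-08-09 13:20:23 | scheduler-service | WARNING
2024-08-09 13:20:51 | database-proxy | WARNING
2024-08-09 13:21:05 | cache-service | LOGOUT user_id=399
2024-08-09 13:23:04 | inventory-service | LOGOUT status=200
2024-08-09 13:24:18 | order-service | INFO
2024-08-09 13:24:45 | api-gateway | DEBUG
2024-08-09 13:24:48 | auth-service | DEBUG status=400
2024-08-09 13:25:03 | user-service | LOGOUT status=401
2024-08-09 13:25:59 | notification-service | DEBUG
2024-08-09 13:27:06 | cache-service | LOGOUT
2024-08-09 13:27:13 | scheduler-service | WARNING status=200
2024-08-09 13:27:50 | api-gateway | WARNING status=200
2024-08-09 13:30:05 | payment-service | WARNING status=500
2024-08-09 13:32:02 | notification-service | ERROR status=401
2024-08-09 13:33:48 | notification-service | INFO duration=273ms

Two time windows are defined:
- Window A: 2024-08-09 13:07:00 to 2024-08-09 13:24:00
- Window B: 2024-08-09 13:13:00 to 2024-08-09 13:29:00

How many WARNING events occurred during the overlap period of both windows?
4

To find overlap events:

1. Window A: 2024-08-09 13:07:00 to 2024-08-09 13:24:00
2. Window B: 2024-08-09 13:13:00 to 2024-08-09 13:29:00
3. Overlap period: 2024-08-09 13:13:00 to 2024-08-09 13:24:00
4. Count WARNING events in overlap: 4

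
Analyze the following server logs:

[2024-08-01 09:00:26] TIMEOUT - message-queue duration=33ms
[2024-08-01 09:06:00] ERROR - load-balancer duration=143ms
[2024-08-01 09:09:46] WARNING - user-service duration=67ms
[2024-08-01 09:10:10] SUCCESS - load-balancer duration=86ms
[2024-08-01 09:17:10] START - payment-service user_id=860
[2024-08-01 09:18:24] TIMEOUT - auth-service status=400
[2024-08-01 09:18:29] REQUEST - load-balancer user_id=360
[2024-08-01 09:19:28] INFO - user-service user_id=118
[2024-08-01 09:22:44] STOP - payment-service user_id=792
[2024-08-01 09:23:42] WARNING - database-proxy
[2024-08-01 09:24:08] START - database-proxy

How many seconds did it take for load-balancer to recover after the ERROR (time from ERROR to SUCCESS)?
250

To calculate recovery time:

1. Find ERROR event for load-balancer: 2024-08-01 09:06:00
2. Find next SUCCESS event for load-balancer: 2024-08-01 09:10:10
3. Recovery time: 2024-08-01 09:10:10 - 2024-08-01 09:06:00 = 250 seconds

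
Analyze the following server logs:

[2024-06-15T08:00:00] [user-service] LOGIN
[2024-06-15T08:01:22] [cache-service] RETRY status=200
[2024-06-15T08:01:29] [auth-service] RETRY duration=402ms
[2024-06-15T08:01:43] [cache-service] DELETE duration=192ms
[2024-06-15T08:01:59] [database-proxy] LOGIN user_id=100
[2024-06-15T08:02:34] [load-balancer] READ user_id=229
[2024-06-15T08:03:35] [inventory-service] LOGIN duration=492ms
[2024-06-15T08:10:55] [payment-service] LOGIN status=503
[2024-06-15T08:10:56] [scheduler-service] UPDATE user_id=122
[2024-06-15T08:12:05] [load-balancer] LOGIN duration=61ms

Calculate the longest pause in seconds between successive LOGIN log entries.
440

To find the longest gap:

1. Extract all LOGIN events in chronological order
2. Calculate time differences between consecutive events
3. Find the maximum difference
4. Longest gap: 440 seconds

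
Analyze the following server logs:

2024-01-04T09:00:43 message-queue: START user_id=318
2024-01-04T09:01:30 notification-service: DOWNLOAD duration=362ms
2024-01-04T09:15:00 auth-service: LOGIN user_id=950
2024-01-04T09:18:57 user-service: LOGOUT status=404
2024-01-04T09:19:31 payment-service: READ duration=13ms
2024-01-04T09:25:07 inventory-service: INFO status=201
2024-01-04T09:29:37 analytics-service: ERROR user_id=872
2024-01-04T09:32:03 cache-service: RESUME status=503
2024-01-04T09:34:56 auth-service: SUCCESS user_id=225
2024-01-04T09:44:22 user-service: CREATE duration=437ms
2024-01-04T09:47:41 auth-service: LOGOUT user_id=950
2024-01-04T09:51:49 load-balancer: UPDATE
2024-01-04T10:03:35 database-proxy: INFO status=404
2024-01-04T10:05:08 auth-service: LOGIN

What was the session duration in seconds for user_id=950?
1961

To calculate session duration:

1. Find LOGIN event for user_id=950: 2024-01-04T09:15:00
2. Find LOGOUT event for user_id=950: 2024-01-04T09:47:41
3. Session duration: 2024-01-04T09:47:41 - 2024-01-04T09:15:00 = 1961 seconds (32 minutes)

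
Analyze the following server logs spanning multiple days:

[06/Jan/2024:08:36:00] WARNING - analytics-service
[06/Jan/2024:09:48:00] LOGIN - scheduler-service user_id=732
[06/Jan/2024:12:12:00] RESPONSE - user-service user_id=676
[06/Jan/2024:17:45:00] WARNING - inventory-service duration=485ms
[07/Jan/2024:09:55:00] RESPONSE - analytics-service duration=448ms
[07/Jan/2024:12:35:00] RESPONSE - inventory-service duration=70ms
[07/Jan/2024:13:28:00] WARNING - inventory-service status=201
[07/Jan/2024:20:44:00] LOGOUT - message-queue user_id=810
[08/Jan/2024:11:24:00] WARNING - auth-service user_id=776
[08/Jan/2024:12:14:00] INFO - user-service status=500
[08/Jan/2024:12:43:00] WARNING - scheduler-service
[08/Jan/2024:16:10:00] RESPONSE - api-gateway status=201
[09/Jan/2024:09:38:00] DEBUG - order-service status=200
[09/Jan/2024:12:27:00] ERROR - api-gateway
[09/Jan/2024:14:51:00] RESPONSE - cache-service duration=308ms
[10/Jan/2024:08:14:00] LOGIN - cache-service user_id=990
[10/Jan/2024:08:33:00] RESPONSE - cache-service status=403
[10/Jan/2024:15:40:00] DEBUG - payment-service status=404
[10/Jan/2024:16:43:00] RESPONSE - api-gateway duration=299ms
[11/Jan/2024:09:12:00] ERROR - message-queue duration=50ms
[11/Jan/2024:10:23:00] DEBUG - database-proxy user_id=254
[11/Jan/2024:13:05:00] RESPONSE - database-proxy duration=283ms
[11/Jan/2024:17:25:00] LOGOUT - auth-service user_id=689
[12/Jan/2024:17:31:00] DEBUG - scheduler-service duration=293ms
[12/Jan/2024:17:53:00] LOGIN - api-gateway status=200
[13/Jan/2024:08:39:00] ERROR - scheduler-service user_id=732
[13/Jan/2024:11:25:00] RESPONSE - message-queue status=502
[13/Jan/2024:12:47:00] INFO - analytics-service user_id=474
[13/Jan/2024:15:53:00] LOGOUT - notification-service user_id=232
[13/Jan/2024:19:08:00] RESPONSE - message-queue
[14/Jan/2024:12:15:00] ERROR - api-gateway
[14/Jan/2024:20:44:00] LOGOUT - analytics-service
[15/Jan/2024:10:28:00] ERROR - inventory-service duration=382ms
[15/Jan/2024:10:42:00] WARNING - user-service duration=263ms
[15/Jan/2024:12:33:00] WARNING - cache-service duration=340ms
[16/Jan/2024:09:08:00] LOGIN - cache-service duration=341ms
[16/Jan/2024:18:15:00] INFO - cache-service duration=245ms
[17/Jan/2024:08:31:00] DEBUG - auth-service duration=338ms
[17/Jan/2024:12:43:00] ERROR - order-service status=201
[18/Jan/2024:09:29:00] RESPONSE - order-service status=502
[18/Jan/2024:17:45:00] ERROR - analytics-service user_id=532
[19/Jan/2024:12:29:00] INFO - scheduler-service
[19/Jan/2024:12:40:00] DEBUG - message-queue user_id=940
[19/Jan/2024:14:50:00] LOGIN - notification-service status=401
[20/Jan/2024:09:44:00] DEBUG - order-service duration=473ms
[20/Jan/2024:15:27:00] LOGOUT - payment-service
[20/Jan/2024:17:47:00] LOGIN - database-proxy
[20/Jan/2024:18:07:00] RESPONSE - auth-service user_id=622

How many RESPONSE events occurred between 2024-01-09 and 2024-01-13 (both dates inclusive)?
6

To filter by date range:

1. Date range: 2024-01-09 through 2024-01-13, both dates inclusive
2. Filter for RESPONSE events whose date falls in this range
3. Count matching events: 6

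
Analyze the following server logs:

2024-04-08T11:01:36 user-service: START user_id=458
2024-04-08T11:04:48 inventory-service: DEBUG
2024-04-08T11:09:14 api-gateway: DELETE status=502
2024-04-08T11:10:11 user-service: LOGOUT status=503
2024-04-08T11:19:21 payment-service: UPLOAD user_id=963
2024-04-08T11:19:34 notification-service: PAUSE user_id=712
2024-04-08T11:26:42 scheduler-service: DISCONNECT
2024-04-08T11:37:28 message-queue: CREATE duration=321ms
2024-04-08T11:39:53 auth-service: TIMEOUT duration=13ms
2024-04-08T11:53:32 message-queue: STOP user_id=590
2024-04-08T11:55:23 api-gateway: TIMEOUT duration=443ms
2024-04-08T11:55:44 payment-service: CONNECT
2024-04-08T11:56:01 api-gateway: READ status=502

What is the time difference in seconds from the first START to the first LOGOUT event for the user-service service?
515

To find the time between events:

1. Locate the first START event for user-service: 2024-04-08T11:01:36
2. Locate the first LOGOUT event for user-service: 2024-04-08T11:10:11
3. Calculate the difference: 2024-04-08T11:10:11 - 2024-04-08T11:01:36 = 515 seconds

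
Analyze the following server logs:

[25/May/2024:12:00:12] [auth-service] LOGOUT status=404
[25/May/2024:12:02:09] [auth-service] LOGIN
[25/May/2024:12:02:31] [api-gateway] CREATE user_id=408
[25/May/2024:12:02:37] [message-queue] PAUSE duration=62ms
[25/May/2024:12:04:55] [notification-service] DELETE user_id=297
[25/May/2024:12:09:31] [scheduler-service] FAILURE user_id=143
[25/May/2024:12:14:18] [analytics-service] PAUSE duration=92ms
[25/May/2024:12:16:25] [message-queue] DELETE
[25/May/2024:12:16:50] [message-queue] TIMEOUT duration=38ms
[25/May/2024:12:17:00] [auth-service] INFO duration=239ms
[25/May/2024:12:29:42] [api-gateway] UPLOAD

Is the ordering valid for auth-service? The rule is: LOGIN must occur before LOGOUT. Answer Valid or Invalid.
Invalid

To validate ordering:

1. Required order: LOGIN → LOGOUT
2. Rule: LOGIN must occur before LOGOUT
3. Check actual order of events for auth-service
4. Result: Invalid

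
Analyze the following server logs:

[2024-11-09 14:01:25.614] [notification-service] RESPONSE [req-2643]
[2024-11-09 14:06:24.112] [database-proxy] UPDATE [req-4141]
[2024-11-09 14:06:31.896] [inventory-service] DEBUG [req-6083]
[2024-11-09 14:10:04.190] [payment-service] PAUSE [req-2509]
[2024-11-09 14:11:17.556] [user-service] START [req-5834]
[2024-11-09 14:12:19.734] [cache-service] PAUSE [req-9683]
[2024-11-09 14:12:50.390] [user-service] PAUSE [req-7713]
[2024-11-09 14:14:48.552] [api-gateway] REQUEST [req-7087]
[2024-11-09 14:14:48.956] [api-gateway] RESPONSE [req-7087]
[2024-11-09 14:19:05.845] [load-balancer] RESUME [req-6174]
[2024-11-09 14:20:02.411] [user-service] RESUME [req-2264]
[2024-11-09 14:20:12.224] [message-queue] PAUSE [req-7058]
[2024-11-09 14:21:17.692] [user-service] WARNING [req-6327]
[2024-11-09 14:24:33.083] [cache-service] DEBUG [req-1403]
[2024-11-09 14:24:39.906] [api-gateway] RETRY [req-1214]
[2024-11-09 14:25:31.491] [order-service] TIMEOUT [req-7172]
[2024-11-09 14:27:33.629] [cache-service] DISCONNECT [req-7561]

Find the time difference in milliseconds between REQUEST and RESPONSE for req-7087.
404

To calculate latency:

1. Find REQUEST with id req-7087: 2024-11-09 14:14:48.552
2. Find RESPONSE with id req-7087: 2024-11-09 14:14:48.956
3. Latency: 2024-11-09 14:14:48.956 - 2024-11-09 14:14:48.552 = 404ms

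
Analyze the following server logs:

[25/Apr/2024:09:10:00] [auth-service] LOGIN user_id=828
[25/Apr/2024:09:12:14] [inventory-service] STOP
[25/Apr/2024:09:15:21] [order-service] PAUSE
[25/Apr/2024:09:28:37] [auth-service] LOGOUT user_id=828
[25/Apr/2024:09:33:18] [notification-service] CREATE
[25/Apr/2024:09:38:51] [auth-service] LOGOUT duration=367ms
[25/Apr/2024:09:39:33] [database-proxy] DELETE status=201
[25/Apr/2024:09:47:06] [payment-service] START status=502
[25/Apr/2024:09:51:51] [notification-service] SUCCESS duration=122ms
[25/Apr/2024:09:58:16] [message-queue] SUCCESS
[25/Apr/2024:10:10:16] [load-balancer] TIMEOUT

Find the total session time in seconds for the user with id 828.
1117

To calculate session duration:

1. Find LOGIN event for user_id=828: 25/Apr/2024:09:10:00
2. Find LOGOUT event for user_id=828: 25/Apr/2024:09:28:37
3. Session duration: 25/Apr/2024:09:28:37 - 25/Apr/2024:09:10:00 = 1117 seconds (18 minutes)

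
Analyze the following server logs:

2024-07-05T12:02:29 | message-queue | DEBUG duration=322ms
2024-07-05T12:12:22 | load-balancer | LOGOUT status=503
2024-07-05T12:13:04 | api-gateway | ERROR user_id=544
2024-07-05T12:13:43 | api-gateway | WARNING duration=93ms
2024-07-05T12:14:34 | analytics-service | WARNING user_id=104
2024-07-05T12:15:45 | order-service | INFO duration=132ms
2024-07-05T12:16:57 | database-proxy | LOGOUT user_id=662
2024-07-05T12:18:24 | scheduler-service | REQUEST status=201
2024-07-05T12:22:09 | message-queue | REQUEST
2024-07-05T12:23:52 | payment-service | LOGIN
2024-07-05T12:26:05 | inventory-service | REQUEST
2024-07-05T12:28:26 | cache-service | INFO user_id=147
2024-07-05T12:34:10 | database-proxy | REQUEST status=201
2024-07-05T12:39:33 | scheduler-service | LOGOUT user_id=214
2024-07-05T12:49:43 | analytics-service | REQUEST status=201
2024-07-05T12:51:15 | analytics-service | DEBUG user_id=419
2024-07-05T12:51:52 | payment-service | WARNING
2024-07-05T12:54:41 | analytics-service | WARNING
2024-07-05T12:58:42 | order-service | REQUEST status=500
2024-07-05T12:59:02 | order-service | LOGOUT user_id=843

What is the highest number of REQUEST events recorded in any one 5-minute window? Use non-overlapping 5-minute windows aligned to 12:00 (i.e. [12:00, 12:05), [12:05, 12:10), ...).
1

To find the burst window:

1. Divide the log period into non-overlapping 5-minute windows starting at 12:00
2. Count REQUEST events in each window
3. Find the window with maximum count
4. Maximum events in a window: 1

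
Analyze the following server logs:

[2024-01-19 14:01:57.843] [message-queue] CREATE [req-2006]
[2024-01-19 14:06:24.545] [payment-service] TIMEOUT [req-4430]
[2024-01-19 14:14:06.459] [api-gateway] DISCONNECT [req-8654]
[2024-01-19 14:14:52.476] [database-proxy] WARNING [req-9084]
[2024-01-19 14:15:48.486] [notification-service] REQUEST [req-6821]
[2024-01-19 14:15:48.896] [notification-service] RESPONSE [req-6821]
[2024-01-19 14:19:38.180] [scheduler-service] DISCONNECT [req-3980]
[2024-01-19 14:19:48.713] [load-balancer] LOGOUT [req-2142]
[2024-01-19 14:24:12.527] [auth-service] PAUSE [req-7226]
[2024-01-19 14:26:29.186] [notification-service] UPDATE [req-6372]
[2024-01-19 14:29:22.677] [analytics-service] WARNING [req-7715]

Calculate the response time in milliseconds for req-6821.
410

To calculate latency:

1. Find REQUEST with id req-6821: 2024-01-19 14:15:48.486
2. Find RESPONSE with id req-6821: 2024-01-19 14:15:48.896
3. Latency: 2024-01-19 14:15:48.896 - 2024-01-19 14:15:48.486 = 410ms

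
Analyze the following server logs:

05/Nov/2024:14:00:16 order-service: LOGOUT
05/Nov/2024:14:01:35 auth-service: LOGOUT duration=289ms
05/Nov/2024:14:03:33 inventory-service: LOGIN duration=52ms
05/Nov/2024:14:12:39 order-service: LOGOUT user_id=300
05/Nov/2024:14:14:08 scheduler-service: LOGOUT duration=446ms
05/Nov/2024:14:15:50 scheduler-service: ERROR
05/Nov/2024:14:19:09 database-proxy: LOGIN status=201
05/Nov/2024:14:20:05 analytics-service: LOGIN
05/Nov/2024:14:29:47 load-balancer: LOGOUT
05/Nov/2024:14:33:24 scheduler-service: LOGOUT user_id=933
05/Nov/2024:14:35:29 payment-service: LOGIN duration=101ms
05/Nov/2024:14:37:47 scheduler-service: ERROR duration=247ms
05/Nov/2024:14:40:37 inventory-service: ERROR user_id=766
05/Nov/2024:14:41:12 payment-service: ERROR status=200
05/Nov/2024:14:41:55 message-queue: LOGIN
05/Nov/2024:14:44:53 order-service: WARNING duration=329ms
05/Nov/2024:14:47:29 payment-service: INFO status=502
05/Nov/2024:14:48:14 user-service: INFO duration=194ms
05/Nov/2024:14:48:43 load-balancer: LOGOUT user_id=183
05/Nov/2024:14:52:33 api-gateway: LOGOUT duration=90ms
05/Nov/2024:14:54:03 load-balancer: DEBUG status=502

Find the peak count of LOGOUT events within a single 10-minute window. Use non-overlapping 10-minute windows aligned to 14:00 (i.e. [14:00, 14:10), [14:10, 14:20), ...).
2

To find the burst window:

1. Divide the log period into non-overlapping 10-minute windows starting at 14:00
2. Count LOGOUT events in each window
3. Find the window with maximum count
4. Maximum events in a window: 2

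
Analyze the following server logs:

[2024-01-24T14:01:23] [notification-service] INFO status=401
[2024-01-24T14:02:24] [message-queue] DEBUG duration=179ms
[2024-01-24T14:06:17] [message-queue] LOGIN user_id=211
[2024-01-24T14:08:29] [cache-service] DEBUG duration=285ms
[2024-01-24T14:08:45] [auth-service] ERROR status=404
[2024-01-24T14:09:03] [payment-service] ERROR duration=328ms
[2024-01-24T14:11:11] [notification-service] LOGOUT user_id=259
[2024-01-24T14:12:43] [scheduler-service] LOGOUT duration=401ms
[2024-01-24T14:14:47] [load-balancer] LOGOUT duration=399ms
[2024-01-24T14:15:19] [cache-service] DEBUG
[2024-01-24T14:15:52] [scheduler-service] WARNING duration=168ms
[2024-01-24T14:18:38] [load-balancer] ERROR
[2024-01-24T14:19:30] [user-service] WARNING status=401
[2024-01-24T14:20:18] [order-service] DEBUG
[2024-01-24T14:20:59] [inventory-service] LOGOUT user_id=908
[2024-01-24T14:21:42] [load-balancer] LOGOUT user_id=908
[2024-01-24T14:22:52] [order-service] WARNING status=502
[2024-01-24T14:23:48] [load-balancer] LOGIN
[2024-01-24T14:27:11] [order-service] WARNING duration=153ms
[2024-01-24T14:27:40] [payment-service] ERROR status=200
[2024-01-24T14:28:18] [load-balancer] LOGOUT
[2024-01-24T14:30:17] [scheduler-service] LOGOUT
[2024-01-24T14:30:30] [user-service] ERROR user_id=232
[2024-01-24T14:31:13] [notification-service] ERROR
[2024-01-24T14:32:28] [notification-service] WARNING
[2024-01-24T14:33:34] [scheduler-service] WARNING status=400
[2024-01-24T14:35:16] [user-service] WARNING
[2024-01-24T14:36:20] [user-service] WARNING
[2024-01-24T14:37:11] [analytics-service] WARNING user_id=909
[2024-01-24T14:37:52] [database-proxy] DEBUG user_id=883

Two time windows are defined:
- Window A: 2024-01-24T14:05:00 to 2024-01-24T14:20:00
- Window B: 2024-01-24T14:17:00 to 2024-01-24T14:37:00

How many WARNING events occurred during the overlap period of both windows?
1

To find overlap events:

1. Window A: 2024-01-24T14:05:00 to 2024-01-24T14:20:00
2. Window B: 2024-01-24T14:17:00 to 2024-01-24T14:37:00
3. Overlap period: 2024-01-24T14:17:00 to 2024-01-24T14:20:00
4. Count WARNING events in overlap: 1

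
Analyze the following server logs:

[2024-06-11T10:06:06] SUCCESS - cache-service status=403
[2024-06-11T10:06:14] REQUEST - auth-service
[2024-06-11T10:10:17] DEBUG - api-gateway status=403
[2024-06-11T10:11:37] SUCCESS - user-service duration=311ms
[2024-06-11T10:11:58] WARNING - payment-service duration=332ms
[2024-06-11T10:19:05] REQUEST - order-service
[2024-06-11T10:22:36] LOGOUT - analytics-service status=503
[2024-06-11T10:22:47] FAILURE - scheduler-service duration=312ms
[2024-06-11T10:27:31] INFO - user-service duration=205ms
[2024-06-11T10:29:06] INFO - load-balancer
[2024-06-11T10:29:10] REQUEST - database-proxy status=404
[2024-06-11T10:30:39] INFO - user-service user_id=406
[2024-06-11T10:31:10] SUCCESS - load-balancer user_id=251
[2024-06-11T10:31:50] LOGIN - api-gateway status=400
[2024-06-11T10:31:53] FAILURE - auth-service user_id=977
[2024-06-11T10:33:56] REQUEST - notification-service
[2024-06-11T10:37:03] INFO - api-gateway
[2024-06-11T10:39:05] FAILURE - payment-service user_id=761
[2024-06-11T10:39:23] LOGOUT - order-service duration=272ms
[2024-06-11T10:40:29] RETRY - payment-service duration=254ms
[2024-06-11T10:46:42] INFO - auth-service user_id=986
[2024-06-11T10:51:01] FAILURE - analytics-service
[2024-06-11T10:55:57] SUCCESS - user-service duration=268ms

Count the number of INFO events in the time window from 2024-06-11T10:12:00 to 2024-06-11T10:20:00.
0

To count events in the time window:

1. Window boundaries: 2024-06-11T10:12:00 to 2024-06-11T10:20:00
2. Filter for INFO events within this window
3. Count matching events: 0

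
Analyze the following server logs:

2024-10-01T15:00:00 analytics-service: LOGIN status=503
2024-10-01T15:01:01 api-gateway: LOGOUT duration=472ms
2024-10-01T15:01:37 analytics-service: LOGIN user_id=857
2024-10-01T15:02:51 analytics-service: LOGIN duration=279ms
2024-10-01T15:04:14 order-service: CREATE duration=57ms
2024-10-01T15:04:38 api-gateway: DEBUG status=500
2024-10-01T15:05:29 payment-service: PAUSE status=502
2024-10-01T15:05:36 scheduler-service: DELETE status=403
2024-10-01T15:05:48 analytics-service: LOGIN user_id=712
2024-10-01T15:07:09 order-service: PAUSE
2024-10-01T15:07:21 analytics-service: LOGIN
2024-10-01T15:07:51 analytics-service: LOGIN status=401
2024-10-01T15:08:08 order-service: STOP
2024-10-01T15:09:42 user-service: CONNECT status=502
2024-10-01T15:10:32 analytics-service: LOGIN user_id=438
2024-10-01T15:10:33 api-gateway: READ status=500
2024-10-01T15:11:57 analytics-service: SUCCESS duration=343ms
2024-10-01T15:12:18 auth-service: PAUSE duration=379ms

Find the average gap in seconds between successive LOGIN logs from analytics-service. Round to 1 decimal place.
105.3

To calculate average interval:

1. Find all LOGIN events for analytics-service in order
2. Calculate time gaps between consecutive events
3. Compute mean of gaps: 632 / 6 = 105.3 seconds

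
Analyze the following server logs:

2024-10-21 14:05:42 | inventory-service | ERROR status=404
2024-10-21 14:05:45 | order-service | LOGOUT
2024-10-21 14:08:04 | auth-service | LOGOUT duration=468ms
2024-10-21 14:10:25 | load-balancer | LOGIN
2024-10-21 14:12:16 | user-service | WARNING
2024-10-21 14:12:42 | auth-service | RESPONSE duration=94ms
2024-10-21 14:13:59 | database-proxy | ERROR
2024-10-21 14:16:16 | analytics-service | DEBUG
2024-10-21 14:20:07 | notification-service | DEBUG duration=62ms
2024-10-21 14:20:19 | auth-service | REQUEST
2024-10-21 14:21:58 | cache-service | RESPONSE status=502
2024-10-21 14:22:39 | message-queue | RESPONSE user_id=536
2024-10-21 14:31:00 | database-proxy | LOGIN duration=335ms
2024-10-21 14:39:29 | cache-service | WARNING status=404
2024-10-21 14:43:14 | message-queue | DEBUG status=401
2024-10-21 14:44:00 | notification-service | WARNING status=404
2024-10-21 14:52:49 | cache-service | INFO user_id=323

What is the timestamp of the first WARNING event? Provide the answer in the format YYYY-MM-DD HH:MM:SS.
2024-10-21 14:12:16

To find the first event:

1. Filter for all WARNING events
2. Sort by timestamp
3. Select the first one
4. Timestamp: 2024-10-21 14:12:16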